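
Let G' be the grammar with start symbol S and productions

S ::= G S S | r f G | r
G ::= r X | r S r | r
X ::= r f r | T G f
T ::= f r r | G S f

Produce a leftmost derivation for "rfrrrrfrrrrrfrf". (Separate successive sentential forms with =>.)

S => rfG => rfrX => rfrTGf => rfrGSfGf => rfrrSrSfGf => rfrrGSSrSfGf => rfrrrXSSrSfGf => rfrrrrfrSSrSfGf => rfrrrrfrrSrSfGf => rfrrrrfrrrrSfGf => rfrrrrfrrrrrfGf => rfrrrrfrrrrrfrf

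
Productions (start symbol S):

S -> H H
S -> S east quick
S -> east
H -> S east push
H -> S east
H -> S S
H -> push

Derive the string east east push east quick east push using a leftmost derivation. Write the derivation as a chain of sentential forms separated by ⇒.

S ⇒ H H ⇒ S east H ⇒ S east quick east H ⇒ H H east quick east H ⇒ S S H east quick east H ⇒ east S H east quick east H ⇒ east east H east quick east H ⇒ east east push east quick east H ⇒ east east push east quick east push

S ⇒ H H   [S -> H H]
H H ⇒ S east H   [H -> S east]
S east H ⇒ S east quick east H   [S -> S east quick]
S east quick east H ⇒ H H east quick east H   [S -> H H]
H H east quick east H ⇒ S S H east quick east H   [H -> S S]
S S H east quick east H ⇒ east S H east quick east H   [S -> east]
east S H east quick east H ⇒ east east H east quick east H   [S -> east]
east east H east quick east H ⇒ east east push east quick east H   [H -> push]
east east push east quick east H ⇒ east east push east quick east push   [H -> push]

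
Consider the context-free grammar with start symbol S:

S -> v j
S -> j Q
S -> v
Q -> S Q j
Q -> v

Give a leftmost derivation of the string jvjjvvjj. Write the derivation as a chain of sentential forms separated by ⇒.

S ⇒ jQ ⇒ jSQj ⇒ jvjQj ⇒ jvjSQjj ⇒ jvjjQQjj ⇒ jvjjvQjj ⇒ jvjjvvjj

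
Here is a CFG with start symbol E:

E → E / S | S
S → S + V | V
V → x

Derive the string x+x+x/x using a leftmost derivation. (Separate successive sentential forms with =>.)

E => E/S => S/S => S+V/S => S+V+V/S => V+V+V/S => x+V+V/S => x+x+V/S => x+x+x/S => x+x+x/V => x+x+x/x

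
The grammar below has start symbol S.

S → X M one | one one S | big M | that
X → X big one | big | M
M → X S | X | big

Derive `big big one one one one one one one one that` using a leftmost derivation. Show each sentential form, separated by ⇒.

S ⇒ big M ⇒ big X S ⇒ big big S ⇒ big big one one S ⇒ big big one one one one S ⇒ big big one one one one one one S ⇒ big big one one one one one one one one S ⇒ big big one one one one one one one one that

S ⇒ big M   [S → big M]
big M ⇒ big X S   [M → X S]
big X S ⇒ big big S   [X → big]
big big S ⇒ big big one one S   [S → one one S]
big big one one S ⇒ big big one one one one S   [S → one one S]
big big one one one one S ⇒ big big one one one one one one S   [S → one one S]
big big one one one one one one S ⇒ big big one one one one one one one one S   [S → one one S]
big big one one one one one one one one S ⇒ big big one one one one one one one one that   [S → that]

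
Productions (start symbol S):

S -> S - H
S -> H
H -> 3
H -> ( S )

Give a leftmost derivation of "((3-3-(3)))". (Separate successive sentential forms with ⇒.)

S⇒H⇒(S)⇒(H)⇒((S))⇒((S-H))⇒((S-H-H))⇒((H-H-H))⇒((3-H-H))⇒((3-3-H))⇒((3-3-(S)))⇒((3-3-(H)))⇒((3-3-(3)))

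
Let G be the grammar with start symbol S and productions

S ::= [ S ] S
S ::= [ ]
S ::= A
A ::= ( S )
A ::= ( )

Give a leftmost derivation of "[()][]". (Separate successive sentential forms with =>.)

S=>[S]S=>[A]S=>[()]S=>[()][]

S => [S]S   [S ::= [ S ] S]
[S]S => [A]S   [S ::= A]
[A]S => [()]S   [A ::= ( )]
[()]S => [()][]   [S ::= [ ]]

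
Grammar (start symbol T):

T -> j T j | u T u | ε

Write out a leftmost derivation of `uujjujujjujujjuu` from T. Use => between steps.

T => uTu => uuTuu => uujTjuu => uujjTjjuu => uujjuTujjuu => uujjujTjujjuu => uujjujuTujujjuu => uujjujujTjujujjuu => uujjujujjujujjuu

T => uTu   [T -> u T u]
uTu => uuTuu   [T -> u T u]
uuTuu => uujTjuu   [T -> j T j]
uujTjuu => uujjTjjuu   [T -> j T j]
uujjTjjuu => uujjuTujjuu   [T -> u T u]
uujjuTujjuu => uujjujTjujjuu   [T -> j T j]
uujjujTjujjuu => uujjujuTujujjuu   [T -> u T u]
uujjujuTujujjuu => uujjujujTjujujjuu   [T -> j T j]
uujjujujTjujujjuu => uujjujujjujujjuu   [T -> ε]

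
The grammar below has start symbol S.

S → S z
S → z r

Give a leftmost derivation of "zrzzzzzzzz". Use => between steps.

S => Sz   [S → S z]
Sz => Szz   [S → S z]
Szz => Szzz   [S → S z]
Szzz => Szzzz   [S → S z]
Szzzz => Szzzzz   [S → S z]
Szzzzz => Szzzzzz   [S → S z]
Szzzzzz => Szzzzzzz   [S → S z]
Szzzzzzz => Szzzzzzzz   [S → S z]
Szzzzzzzz => zrzzzzzzzz   [S → z r]

S => Sz => Szz => Szzz => Szzzz => Szzzzz => Szzzzzz => Szzzzzzz => Szzzzzzzz => zrzzzzzzzz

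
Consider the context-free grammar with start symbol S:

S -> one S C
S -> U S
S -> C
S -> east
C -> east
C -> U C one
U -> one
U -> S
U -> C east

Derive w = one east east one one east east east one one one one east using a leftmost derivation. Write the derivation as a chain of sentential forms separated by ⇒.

S ⇒ one S C   [S -> one S C]
one S C ⇒ one C C   [S -> C]
one C C ⇒ one U C one C   [C -> U C one]
one U C one C ⇒ one C east C one C   [U -> C east]
one C east C one C ⇒ one east east C one C   [C -> east]
one east east C one C ⇒ one east east U C one one C   [C -> U C one]
one east east U C one one C ⇒ one east east one C one one C   [U -> one]
one east east one C one one C ⇒ one east east one U C one one one C   [C -> U C one]
one east east one U C one one one C ⇒ one east east one one C one one one C   [U -> one]
one east east one one C one one one C ⇒ one east east one one U C one one one one C   [C -> U C one]
one east east one one U C one one one one C ⇒ one east east one one C east C one one one one C   [U -> C east]
one east east one one C east C one one one one C ⇒ one east east one one east east C one one one one C   [C -> east]
one east east one one east east C one one one one C ⇒ one east east one one east east east one one one one C   [C -> east]
one east east one one east east east one one one one C ⇒ one east east one one east east east one one one one east   [C -> east]

S ⇒ one S C ⇒ one C C ⇒ one U C one C ⇒ one C east C one C ⇒ one east east C one C ⇒ one east east U C one one C ⇒ one east east one C one one C ⇒ one east east one U C one one one C ⇒ one east east one one C one one one C ⇒ one east east one one U C one one one one C ⇒ one east east one one C east C one one one one C ⇒ one east east one one east east C one one one one C ⇒ one east east one one east east east one one one one C ⇒ one east east one one east east east one one one one east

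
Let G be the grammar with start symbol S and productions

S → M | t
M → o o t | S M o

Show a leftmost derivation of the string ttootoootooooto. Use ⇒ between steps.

S ⇒ M   [S → M]
M ⇒ SMo   [M → S M o]
SMo ⇒ MMo   [S → M]
MMo ⇒ SMoMo   [M → S M o]
SMoMo ⇒ tMoMo   [S → t]
tMoMo ⇒ tSMooMo   [M → S M o]
tSMooMo ⇒ tMMooMo   [S → M]
tMMooMo ⇒ tSMoMooMo   [M → S M o]
tSMoMooMo ⇒ ttMoMooMo   [S → t]
ttMoMooMo ⇒ ttootoMooMo   [M → o o t]
ttootoMooMo ⇒ ttootoootooMo   [M → o o t]
ttootoootooMo ⇒ ttootoootooooto   [M → o o t]

S⇒M⇒SMo⇒MMo⇒SMoMo⇒tMoMo⇒tSMooMo⇒tMMooMo⇒tSMoMooMo⇒ttMoMooMo⇒ttootoMooMo⇒ttootoootooMo⇒ttootoootooooto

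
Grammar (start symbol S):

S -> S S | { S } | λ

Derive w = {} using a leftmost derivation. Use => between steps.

S => SS => SSS => SSSS => SSSSS => SSSSSS => {S}SSSSS => {}SSSSS => {}SSSS => {}SSS => {}SS => {}S => {}

S => SS   [S -> S S]
SS => SSS   [S -> S S]
SSS => SSSS   [S -> S S]
SSSS => SSSSS   [S -> S S]
SSSSS => SSSSSS   [S -> S S]
SSSSSS => {S}SSSSS   [S -> { S }]
{S}SSSSS => {}SSSSS   [S -> λ]
{}SSSSS => {}SSSS   [S -> λ]
{}SSSS => {}SSS   [S -> λ]
{}SSS => {}SS   [S -> λ]
{}SS => {}S   [S -> λ]
{}S => {}   [S -> λ]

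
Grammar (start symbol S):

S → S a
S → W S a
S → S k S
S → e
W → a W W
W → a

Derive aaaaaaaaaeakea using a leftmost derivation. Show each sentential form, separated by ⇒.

S ⇒ Sa ⇒ SkSa ⇒ WSakSa ⇒ aWWSakSa ⇒ aaWWWSakSa ⇒ aaaWWWWSakSa ⇒ aaaaWWWWWSakSa ⇒ aaaaaWWWWSakSa ⇒ aaaaaaWWWSakSa ⇒ aaaaaaaWWSakSa ⇒ aaaaaaaaWSakSa ⇒ aaaaaaaaaSakSa ⇒ aaaaaaaaaeakSa ⇒ aaaaaaaaaeakea

S ⇒ Sa   [S → S a]
Sa ⇒ SkSa   [S → S k S]
SkSa ⇒ WSakSa   [S → W S a]
WSakSa ⇒ aWWSakSa   [W → a W W]
aWWSakSa ⇒ aaWWWSakSa   [W → a W W]
aaWWWSakSa ⇒ aaaWWWWSakSa   [W → a W W]
aaaWWWWSakSa ⇒ aaaaWWWWWSakSa   [W → a W W]
aaaaWWWWWSakSa ⇒ aaaaaWWWWSakSa   [W → a]
aaaaaWWWWSakSa ⇒ aaaaaaWWWSakSa   [W → a]
aaaaaaWWWSakSa ⇒ aaaaaaaWWSakSa   [W → a]
aaaaaaaWWSakSa ⇒ aaaaaaaaWSakSa   [W → a]
aaaaaaaaWSakSa ⇒ aaaaaaaaaSakSa   [W → a]
aaaaaaaaaSakSa ⇒ aaaaaaaaaeakSa   [S → e]
aaaaaaaaaeakSa ⇒ aaaaaaaaaeakea   [S → e]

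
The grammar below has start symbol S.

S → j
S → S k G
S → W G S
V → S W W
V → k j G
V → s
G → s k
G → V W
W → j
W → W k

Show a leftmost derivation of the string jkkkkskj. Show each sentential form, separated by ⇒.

S ⇒ WGS ⇒ WkGS ⇒ WkkGS ⇒ WkkkGS ⇒ WkkkkGS ⇒ jkkkkGS ⇒ jkkkkskS ⇒ jkkkkskj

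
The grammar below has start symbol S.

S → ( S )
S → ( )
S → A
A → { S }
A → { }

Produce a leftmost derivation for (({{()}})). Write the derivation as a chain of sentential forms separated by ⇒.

S ⇒ (S)   [S → ( S )]
(S) ⇒ ((S))   [S → ( S )]
((S)) ⇒ ((A))   [S → A]
((A)) ⇒ (({S}))   [A → { S }]
(({S})) ⇒ (({A}))   [S → A]
(({A})) ⇒ (({{S}}))   [A → { S }]
(({{S}})) ⇒ (({{()}}))   [S → ( )]

S ⇒ (S) ⇒ ((S)) ⇒ ((A)) ⇒ (({S})) ⇒ (({A})) ⇒ (({{S}})) ⇒ (({{()}}))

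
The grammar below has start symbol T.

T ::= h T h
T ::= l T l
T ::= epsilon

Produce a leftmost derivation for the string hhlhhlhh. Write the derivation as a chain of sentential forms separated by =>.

T => hTh   [T ::= h T h]
hTh => hhThh   [T ::= h T h]
hhThh => hhlTlhh   [T ::= l T l]
hhlTlhh => hhlhThlhh   [T ::= h T h]
hhlhThlhh => hhlhhlhh   [T ::= epsilon]

T => hTh => hhThh => hhlTlhh => hhlhThlhh => hhlhhlhh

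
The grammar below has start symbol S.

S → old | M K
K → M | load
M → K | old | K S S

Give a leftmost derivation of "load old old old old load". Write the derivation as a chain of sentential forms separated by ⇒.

S ⇒ M K ⇒ K S S K ⇒ M S S K ⇒ K S S S S K ⇒ load S S S S K ⇒ load old S S S K ⇒ load old old S S K ⇒ load old old old S K ⇒ load old old old old K ⇒ load old old old old load

S ⇒ M K   [S → M K]
M K ⇒ K S S K   [M → K S S]
K S S K ⇒ M S S K   [K → M]
M S S K ⇒ K S S S S K   [M → K S S]
K S S S S K ⇒ load S S S S K   [K → load]
load S S S S K ⇒ load old S S S K   [S → old]
load old S S S K ⇒ load old old S S K   [S → old]
load old old S S K ⇒ load old old old S K   [S → old]
load old old old S K ⇒ load old old old old K   [S → old]
load old old old old K ⇒ load old old old old load   [K → load]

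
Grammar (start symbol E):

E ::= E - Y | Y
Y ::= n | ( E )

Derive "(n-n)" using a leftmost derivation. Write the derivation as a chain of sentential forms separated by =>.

E => Y   [E ::= Y]
Y => (E)   [Y ::= ( E )]
(E) => (E-Y)   [E ::= E - Y]
(E-Y) => (Y-Y)   [E ::= Y]
(Y-Y) => (n-Y)   [Y ::= n]
(n-Y) => (n-n)   [Y ::= n]

E=>Y=>(E)=>(E-Y)=>(Y-Y)=>(n-Y)=>(n-n)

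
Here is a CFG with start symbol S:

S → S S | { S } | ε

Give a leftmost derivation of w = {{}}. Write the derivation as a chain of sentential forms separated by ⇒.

S ⇒ {S}   [S → { S }]
{S} ⇒ {{S}}   [S → { S }]
{{S}} ⇒ {{}}   [S → ε]

S⇒{S}⇒{{S}}⇒{{}}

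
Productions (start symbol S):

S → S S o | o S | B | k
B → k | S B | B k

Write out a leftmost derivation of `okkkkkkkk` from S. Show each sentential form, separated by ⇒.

S⇒oS⇒oB⇒oBk⇒oBkk⇒oBkkk⇒oBkkkk⇒oBkkkkk⇒oSBkkkkk⇒okBkkkkk⇒okSBkkkkk⇒okkBkkkkk⇒okkkkkkkk

S ⇒ oS   [S → o S]
oS ⇒ oB   [S → B]
oB ⇒ oBk   [B → B k]
oBk ⇒ oBkk   [B → B k]
oBkk ⇒ oBkkk   [B → B k]
oBkkk ⇒ oBkkkk   [B → B k]
oBkkkk ⇒ oBkkkkk   [B → B k]
oBkkkkk ⇒ oSBkkkkk   [B → S B]
oSBkkkkk ⇒ okBkkkkk   [S → k]
okBkkkkk ⇒ okSBkkkkk   [B → S B]
okSBkkkkk ⇒ okkBkkkkk   [S → k]
okkBkkkkk ⇒ okkkkkkkk   [B → k]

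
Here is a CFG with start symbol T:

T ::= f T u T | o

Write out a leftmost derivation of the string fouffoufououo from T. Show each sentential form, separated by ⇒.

T⇒fTuT⇒fouT⇒foufTuT⇒fouffTuTuT⇒fouffouTuT⇒fouffoufTuTuT⇒fouffoufouTuT⇒fouffoufououT⇒fouffoufououo

T ⇒ fTuT   [T ::= f T u T]
fTuT ⇒ fouT   [T ::= o]
fouT ⇒ foufTuT   [T ::= f T u T]
foufTuT ⇒ fouffTuTuT   [T ::= f T u T]
fouffTuTuT ⇒ fouffouTuT   [T ::= o]
fouffouTuT ⇒ fouffoufTuTuT   [T ::= f T u T]
fouffoufTuTuT ⇒ fouffoufouTuT   [T ::= o]
fouffoufouTuT ⇒ fouffoufououT   [T ::= o]
fouffoufououT ⇒ fouffoufououo   [T ::= o]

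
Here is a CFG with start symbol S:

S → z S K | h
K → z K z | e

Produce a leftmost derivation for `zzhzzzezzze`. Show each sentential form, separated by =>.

S=>zSK=>zzSKK=>zzhKK=>zzhzKzK=>zzhzzKzzK=>zzhzzzKzzzK=>zzhzzzezzzK=>zzhzzzezzze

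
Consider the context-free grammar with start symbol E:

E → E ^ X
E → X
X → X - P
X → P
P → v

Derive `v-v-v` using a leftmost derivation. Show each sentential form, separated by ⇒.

E ⇒ X   [E → X]
X ⇒ X-P   [X → X - P]
X-P ⇒ X-P-P   [X → X - P]
X-P-P ⇒ P-P-P   [X → P]
P-P-P ⇒ v-P-P   [P → v]
v-P-P ⇒ v-v-P   [P → v]
v-v-P ⇒ v-v-v   [P → v]

E ⇒ X ⇒ X-P ⇒ X-P-P ⇒ P-P-P ⇒ v-P-P ⇒ v-v-P ⇒ v-v-v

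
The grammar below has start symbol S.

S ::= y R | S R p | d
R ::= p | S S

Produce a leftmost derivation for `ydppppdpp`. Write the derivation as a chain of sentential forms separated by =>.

S => SRp   [S ::= S R p]
SRp => yRRp   [S ::= y R]
yRRp => ySSRp   [R ::= S S]
ySSRp => ySRpSRp   [S ::= S R p]
ySRpSRp => ySRpRpSRp   [S ::= S R p]
ySRpRpSRp => ydRpRpSRp   [S ::= d]
ydRpRpSRp => ydppRpSRp   [R ::= p]
ydppRpSRp => ydppppSRp   [R ::= p]
ydppppSRp => ydppppdRp   [S ::= d]
ydppppdRp => ydppppdpp   [R ::= p]

S=>SRp=>yRRp=>ySSRp=>ySRpSRp=>ySRpRpSRp=>ydRpRpSRp=>ydppRpSRp=>ydppppSRp=>ydppppdRp=>ydppppdpp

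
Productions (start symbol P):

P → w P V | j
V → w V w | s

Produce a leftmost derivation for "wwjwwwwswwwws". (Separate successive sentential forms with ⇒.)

P⇒wPV⇒wwPVV⇒wwjVV⇒wwjwVwV⇒wwjwwVwwV⇒wwjwwwVwwwV⇒wwjwwwwVwwwwV⇒wwjwwwwswwwwV⇒wwjwwwwswwwws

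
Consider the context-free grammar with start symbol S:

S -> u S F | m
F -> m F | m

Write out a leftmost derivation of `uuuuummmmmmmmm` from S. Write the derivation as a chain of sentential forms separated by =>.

S => uSF => uuSFF => uuuSFFF => uuuuSFFFF => uuuuuSFFFFF => uuuuumFFFFF => uuuuummFFFF => uuuuummmFFFF => uuuuummmmFFFF => uuuuummmmmFFF => uuuuummmmmmFF => uuuuummmmmmmFF => uuuuummmmmmmmF => uuuuummmmmmmmm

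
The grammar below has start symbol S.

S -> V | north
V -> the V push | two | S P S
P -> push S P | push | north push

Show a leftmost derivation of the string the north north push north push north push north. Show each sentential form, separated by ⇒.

S ⇒ V ⇒ S P S ⇒ V P S ⇒ the V push P S ⇒ the S P S push P S ⇒ the north P S push P S ⇒ the north north push S push P S ⇒ the north north push north push P S ⇒ the north north push north push north push S ⇒ the north north push north push north push north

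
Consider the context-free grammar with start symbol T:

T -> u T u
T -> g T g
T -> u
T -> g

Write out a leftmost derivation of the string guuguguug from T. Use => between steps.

T=>gTg=>guTug=>guuTuug=>guugTguug=>guuguguug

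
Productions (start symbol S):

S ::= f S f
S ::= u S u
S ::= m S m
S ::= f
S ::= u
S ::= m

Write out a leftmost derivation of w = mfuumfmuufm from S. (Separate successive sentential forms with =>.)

S => mSm => mfSfm => mfuSufm => mfuuSuufm => mfuumSmuufm => mfuumfmuufm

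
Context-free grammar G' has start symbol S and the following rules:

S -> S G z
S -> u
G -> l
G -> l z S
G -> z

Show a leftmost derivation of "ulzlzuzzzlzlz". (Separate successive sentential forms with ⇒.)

S⇒SGz⇒SGzGz⇒SGzGzGz⇒SGzGzGzGz⇒uGzGzGzGz⇒ulzGzGzGz⇒ulzlzSzGzGz⇒ulzlzSGzzGzGz⇒ulzlzuGzzGzGz⇒ulzlzuzzzGzGz⇒ulzlzuzzzlzGz⇒ulzlzuzzzlzlz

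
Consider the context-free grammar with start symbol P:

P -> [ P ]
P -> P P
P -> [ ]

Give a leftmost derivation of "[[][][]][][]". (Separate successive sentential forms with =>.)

P=>PP=>PPP=>[P]PP=>[PP]PP=>[PPP]PP=>[[]PP]PP=>[[][]P]PP=>[[][][]]PP=>[[][][]][]P=>[[][][]][][]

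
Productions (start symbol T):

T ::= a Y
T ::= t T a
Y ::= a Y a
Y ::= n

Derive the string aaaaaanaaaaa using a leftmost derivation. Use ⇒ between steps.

T ⇒ aY ⇒ aaYa ⇒ aaaYaa ⇒ aaaaYaaa ⇒ aaaaaYaaaa ⇒ aaaaaaYaaaaa ⇒ aaaaaanaaaaa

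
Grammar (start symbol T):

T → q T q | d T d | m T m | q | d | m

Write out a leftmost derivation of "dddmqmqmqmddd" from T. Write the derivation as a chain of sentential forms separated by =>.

T => dTd => ddTdd => dddTddd => dddmTmddd => dddmqTqmddd => dddmqmTmqmddd => dddmqmqmqmddd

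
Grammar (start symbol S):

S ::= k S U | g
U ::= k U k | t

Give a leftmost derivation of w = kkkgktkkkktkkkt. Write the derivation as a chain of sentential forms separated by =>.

S=>kSU=>kkSUU=>kkkSUUU=>kkkgUUU=>kkkgkUkUU=>kkkgktkUU=>kkkgktkkUkU=>kkkgktkkkUkkU=>kkkgktkkkkUkkkU=>kkkgktkkkktkkkU=>kkkgktkkkktkkkt

S => kSU   [S ::= k S U]
kSU => kkSUU   [S ::= k S U]
kkSUU => kkkSUUU   [S ::= k S U]
kkkSUUU => kkkgUUU   [S ::= g]
kkkgUUU => kkkgkUkUU   [U ::= k U k]
kkkgkUkUU => kkkgktkUU   [U ::= t]
kkkgktkUU => kkkgktkkUkU   [U ::= k U k]
kkkgktkkUkU => kkkgktkkkUkkU   [U ::= k U k]
kkkgktkkkUkkU => kkkgktkkkkUkkkU   [U ::= k U k]
kkkgktkkkkUkkkU => kkkgktkkkktkkkU   [U ::= t]
kkkgktkkkktkkkU => kkkgktkkkktkkkt   [U ::= t]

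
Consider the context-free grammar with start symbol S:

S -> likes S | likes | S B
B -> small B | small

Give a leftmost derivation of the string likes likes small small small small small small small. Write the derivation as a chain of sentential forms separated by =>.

S => likes S => likes S B => likes likes B => likes likes small B => likes likes small small B => likes likes small small small B => likes likes small small small small B => likes likes small small small small small B => likes likes small small small small small small B => likes likes small small small small small small small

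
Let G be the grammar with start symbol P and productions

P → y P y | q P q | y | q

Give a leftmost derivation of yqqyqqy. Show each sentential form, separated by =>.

P => yPy   [P → y P y]
yPy => yqPqy   [P → q P q]
yqPqy => yqqPqqy   [P → q P q]
yqqPqqy => yqqyqqy   [P → y]

P => yPy => yqPqy => yqqPqqy => yqqyqqy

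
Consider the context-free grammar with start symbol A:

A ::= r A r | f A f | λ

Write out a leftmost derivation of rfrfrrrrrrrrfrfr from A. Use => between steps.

A => rAr   [A ::= r A r]
rAr => rfAfr   [A ::= f A f]
rfAfr => rfrArfr   [A ::= r A r]
rfrArfr => rfrfAfrfr   [A ::= f A f]
rfrfAfrfr => rfrfrArfrfr   [A ::= r A r]
rfrfrArfrfr => rfrfrrArrfrfr   [A ::= r A r]
rfrfrrArrfrfr => rfrfrrrArrrfrfr   [A ::= r A r]
rfrfrrrArrrfrfr => rfrfrrrrArrrrfrfr   [A ::= r A r]
rfrfrrrrArrrrfrfr => rfrfrrrrrrrrfrfr   [A ::= λ]

A => rAr => rfAfr => rfrArfr => rfrfAfrfr => rfrfrArfrfr => rfrfrrArrfrfr => rfrfrrrArrrfrfr => rfrfrrrrArrrrfrfr => rfrfrrrrrrrrfrfr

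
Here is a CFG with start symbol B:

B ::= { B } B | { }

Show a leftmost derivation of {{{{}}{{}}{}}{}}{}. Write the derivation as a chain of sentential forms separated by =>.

B => {B}B => {{B}B}B => {{{B}B}B}B => {{{{}}B}B}B => {{{{}}{B}B}B}B => {{{{}}{{}}B}B}B => {{{{}}{{}}{}}B}B => {{{{}}{{}}{}}{}}B => {{{{}}{{}}{}}{}}{}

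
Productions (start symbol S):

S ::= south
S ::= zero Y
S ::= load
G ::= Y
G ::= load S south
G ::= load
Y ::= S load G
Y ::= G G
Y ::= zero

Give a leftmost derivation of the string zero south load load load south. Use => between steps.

S => zero Y => zero S load G => zero south load G => zero south load load S south => zero south load load load south

S => zero Y   [S ::= zero Y]
zero Y => zero S load G   [Y ::= S load G]
zero S load G => zero south load G   [S ::= south]
zero south load G => zero south load load S south   [G ::= load S south]
zero south load load S south => zero south load load load south   [S ::= load]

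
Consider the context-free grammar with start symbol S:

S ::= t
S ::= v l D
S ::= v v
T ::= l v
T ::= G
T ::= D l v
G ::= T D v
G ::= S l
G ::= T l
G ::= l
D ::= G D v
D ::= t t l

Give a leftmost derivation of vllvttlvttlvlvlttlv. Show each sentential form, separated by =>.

S=>vlD=>vlGDv=>vlTlDv=>vlDlvlDv=>vlGDvlvlDv=>vlTDvDvlvlDv=>vllvDvDvlvlDv=>vllvttlvDvlvlDv=>vllvttlvttlvlvlDv=>vllvttlvttlvlvlttlv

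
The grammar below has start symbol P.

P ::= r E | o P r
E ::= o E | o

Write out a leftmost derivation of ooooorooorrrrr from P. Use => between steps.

P => oPr   [P ::= o P r]
oPr => ooPrr   [P ::= o P r]
ooPrr => oooPrrr   [P ::= o P r]
oooPrrr => ooooPrrrr   [P ::= o P r]
ooooPrrrr => oooooPrrrrr   [P ::= o P r]
oooooPrrrrr => ooooorErrrrr   [P ::= r E]
ooooorErrrrr => oooooroErrrrr   [E ::= o E]
oooooroErrrrr => ooooorooErrrrr   [E ::= o E]
ooooorooErrrrr => ooooorooorrrrr   [E ::= o]

P => oPr => ooPrr => oooPrrr => ooooPrrrr => oooooPrrrrr => ooooorErrrrr => oooooroErrrrr => ooooorooErrrrr => ooooorooorrrrr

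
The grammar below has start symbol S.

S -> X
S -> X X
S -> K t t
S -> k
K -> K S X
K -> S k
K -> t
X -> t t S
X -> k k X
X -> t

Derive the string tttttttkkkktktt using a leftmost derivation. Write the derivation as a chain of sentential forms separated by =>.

S=>XX=>ttSX=>ttXX=>ttttSX=>ttttXX=>tttttX=>tttttttS=>tttttttKtt=>tttttttSktt=>tttttttXktt=>tttttttkkXktt=>tttttttkkkkXktt=>tttttttkkkktktt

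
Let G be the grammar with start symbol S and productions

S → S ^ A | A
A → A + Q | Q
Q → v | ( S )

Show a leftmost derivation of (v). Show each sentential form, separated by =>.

S => A => Q => (S) => (A) => (Q) => (v)

S => A   [S → A]
A => Q   [A → Q]
Q => (S)   [Q → ( S )]
(S) => (A)   [S → A]
(A) => (Q)   [A → Q]
(Q) => (v)   [Q → v]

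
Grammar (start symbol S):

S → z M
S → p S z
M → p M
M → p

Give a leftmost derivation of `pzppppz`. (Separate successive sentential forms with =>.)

S => pSz   [S → p S z]
pSz => pzMz   [S → z M]
pzMz => pzpMz   [M → p M]
pzpMz => pzppMz   [M → p M]
pzppMz => pzpppMz   [M → p M]
pzpppMz => pzppppz   [M → p]

S => pSz => pzMz => pzpMz => pzppMz => pzpppMz => pzppppz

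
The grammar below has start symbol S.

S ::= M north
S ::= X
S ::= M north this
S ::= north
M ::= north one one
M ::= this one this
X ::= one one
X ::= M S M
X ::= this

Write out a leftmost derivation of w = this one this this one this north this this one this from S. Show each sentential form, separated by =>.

S => X => M S M => this one this S M => this one this M north this M => this one this this one this north this M => this one this this one this north this this one this

S => X   [S ::= X]
X => M S M   [X ::= M S M]
M S M => this one this S M   [M ::= this one this]
this one this S M => this one this M north this M   [S ::= M north this]
this one this M north this M => this one this this one this north this M   [M ::= this one this]
this one this this one this north this M => this one this this one this north this this one this   [M ::= this one this]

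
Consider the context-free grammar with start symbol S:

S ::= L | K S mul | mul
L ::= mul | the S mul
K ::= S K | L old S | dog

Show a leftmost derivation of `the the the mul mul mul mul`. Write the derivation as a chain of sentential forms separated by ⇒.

S ⇒ L ⇒ the S mul ⇒ the L mul ⇒ the the S mul mul ⇒ the the L mul mul ⇒ the the the S mul mul mul ⇒ the the the mul mul mul mul

S ⇒ L   [S ::= L]
L ⇒ the S mul   [L ::= the S mul]
the S mul ⇒ the L mul   [S ::= L]
the L mul ⇒ the the S mul mul   [L ::= the S mul]
the the S mul mul ⇒ the the L mul mul   [S ::= L]
the the L mul mul ⇒ the the the S mul mul mul   [L ::= the S mul]
the the the S mul mul mul ⇒ the the the mul mul mul mul   [S ::= mul]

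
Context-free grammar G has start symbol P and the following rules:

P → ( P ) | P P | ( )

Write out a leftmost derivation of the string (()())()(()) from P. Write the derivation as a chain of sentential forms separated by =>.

P=>PP=>(P)P=>(PP)P=>(()P)P=>(()())P=>(()())PP=>(()())()P=>(()())()(P)=>(()())()(())

P => PP   [P → P P]
PP => (P)P   [P → ( P )]
(P)P => (PP)P   [P → P P]
(PP)P => (()P)P   [P → ( )]
(()P)P => (()())P   [P → ( )]
(()())P => (()())PP   [P → P P]
(()())PP => (()())()P   [P → ( )]
(()())()P => (()())()(P)   [P → ( P )]
(()())()(P) => (()())()(())   [P → ( )]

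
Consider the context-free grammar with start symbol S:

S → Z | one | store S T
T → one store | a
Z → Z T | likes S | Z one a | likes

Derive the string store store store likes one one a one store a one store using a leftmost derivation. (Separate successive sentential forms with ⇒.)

S ⇒ store S T   [S → store S T]
store S T ⇒ store store S T T   [S → store S T]
store store S T T ⇒ store store store S T T T   [S → store S T]
store store store S T T T ⇒ store store store Z T T T   [S → Z]
store store store Z T T T ⇒ store store store Z one a T T T   [Z → Z one a]
store store store Z one a T T T ⇒ store store store likes S one a T T T   [Z → likes S]
store store store likes S one a T T T ⇒ store store store likes one one a T T T   [S → one]
store store store likes one one a T T T ⇒ store store store likes one one a one store T T   [T → one store]
store store store likes one one a one store T T ⇒ store store store likes one one a one store a T   [T → a]
store store store likes one one a one store a T ⇒ store store store likes one one a one store a one store   [T → one store]

S ⇒ store S T ⇒ store store S T T ⇒ store store store S T T T ⇒ store store store Z T T T ⇒ store store store Z one a T T T ⇒ store store store likes S one a T T T ⇒ store store store likes one one a T T T ⇒ store store store likes one one a one store T T ⇒ store store store likes one one a one store a T ⇒ store store store likes one one a one store a one store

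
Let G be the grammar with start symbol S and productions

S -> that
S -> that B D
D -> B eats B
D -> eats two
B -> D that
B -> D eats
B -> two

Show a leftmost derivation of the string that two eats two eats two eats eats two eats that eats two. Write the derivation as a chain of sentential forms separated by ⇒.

S ⇒ that B D   [S -> that B D]
that B D ⇒ that D that D   [B -> D that]
that D that D ⇒ that B eats B that D   [D -> B eats B]
that B eats B that D ⇒ that two eats B that D   [B -> two]
that two eats B that D ⇒ that two eats D eats that D   [B -> D eats]
that two eats D eats that D ⇒ that two eats B eats B eats that D   [D -> B eats B]
that two eats B eats B eats that D ⇒ that two eats D eats eats B eats that D   [B -> D eats]
that two eats D eats eats B eats that D ⇒ that two eats B eats B eats eats B eats that D   [D -> B eats B]
that two eats B eats B eats eats B eats that D ⇒ that two eats two eats B eats eats B eats that D   [B -> two]
that two eats two eats B eats eats B eats that D ⇒ that two eats two eats two eats eats B eats that D   [B -> two]
that two eats two eats two eats eats B eats that D ⇒ that two eats two eats two eats eats two eats that D   [B -> two]
that two eats two eats two eats eats two eats that D ⇒ that two eats two eats two eats eats two eats that eats two   [D -> eats two]

S ⇒ that B D ⇒ that D that D ⇒ that B eats B that D ⇒ that two eats B that D ⇒ that two eats D eats that D ⇒ that two eats B eats B eats that D ⇒ that two eats D eats eats B eats that D ⇒ that two eats B eats B eats eats B eats that D ⇒ that two eats two eats B eats eats B eats that D ⇒ that two eats two eats two eats eats B eats that D ⇒ that two eats two eats two eats eats two eats that D ⇒ that two eats two eats two eats eats two eats that eats two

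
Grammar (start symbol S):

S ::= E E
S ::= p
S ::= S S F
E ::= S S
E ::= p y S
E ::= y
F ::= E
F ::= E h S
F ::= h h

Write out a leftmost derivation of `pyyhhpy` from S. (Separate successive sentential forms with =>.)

S => EE   [S ::= E E]
EE => SSE   [E ::= S S]
SSE => SSFSE   [S ::= S S F]
SSFSE => pSFSE   [S ::= p]
pSFSE => pEEFSE   [S ::= E E]
pEEFSE => pyEFSE   [E ::= y]
pyEFSE => pyyFSE   [E ::= y]
pyyFSE => pyyhhSE   [F ::= h h]
pyyhhSE => pyyhhpE   [S ::= p]
pyyhhpE => pyyhhpy   [E ::= y]

S=>EE=>SSE=>SSFSE=>pSFSE=>pEEFSE=>pyEFSE=>pyyFSE=>pyyhhSE=>pyyhhpE=>pyyhhpy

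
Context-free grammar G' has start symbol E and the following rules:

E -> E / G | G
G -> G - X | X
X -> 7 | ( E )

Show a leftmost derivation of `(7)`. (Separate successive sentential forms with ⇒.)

E ⇒ G   [E -> G]
G ⇒ X   [G -> X]
X ⇒ (E)   [X -> ( E )]
(E) ⇒ (G)   [E -> G]
(G) ⇒ (X)   [G -> X]
(X) ⇒ (7)   [X -> 7]

E ⇒ G ⇒ X ⇒ (E) ⇒ (G) ⇒ (X) ⇒ (7)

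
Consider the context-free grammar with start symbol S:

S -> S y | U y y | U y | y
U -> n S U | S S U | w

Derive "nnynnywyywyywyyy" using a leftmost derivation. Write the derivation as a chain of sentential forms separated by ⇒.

S ⇒ Sy ⇒ Syy ⇒ Uyyy ⇒ nSUyyy ⇒ nUyyUyyy ⇒ nnSUyyUyyy ⇒ nnyUyyUyyy ⇒ nnynSUyyUyyy ⇒ nnynUyyUyyUyyy ⇒ nnynnSUyyUyyUyyy ⇒ nnynnyUyyUyyUyyy ⇒ nnynnywyyUyyUyyy ⇒ nnynnywyywyyUyyy ⇒ nnynnywyywyywyyy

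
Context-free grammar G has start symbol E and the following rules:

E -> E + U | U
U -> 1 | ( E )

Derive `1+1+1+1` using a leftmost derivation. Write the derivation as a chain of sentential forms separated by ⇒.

E ⇒ E+U ⇒ E+U+U ⇒ E+U+U+U ⇒ U+U+U+U ⇒ 1+U+U+U ⇒ 1+1+U+U ⇒ 1+1+1+U ⇒ 1+1+1+1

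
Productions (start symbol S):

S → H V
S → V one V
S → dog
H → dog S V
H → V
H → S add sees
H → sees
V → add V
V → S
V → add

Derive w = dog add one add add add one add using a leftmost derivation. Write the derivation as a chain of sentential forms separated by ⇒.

S ⇒ V one V   [S → V one V]
V one V ⇒ S one V   [V → S]
S one V ⇒ H V one V   [S → H V]
H V one V ⇒ dog S V V one V   [H → dog S V]
dog S V V one V ⇒ dog V one V V V one V   [S → V one V]
dog V one V V V one V ⇒ dog add one V V V one V   [V → add]
dog add one V V V one V ⇒ dog add one add V V one V   [V → add]
dog add one add V V one V ⇒ dog add one add add V one V   [V → add]
dog add one add add V one V ⇒ dog add one add add add one V   [V → add]
dog add one add add add one V ⇒ dog add one add add add one add   [V → add]

S ⇒ V one V ⇒ S one V ⇒ H V one V ⇒ dog S V V one V ⇒ dog V one V V V one V ⇒ dog add one V V V one V ⇒ dog add one add V V one V ⇒ dog add one add add V one V ⇒ dog add one add add add one V ⇒ dog add one add add add one add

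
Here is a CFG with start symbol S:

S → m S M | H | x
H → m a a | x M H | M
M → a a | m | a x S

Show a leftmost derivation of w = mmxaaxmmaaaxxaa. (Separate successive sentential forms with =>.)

S => mSM   [S → m S M]
mSM => mmSMM   [S → m S M]
mmSMM => mmHMM   [S → H]
mmHMM => mmxMHMM   [H → x M H]
mmxMHMM => mmxaaHMM   [M → a a]
mmxaaHMM => mmxaaxMHMM   [H → x M H]
mmxaaxMHMM => mmxaaxmHMM   [M → m]
mmxaaxmHMM => mmxaaxmmaaMM   [H → m a a]
mmxaaxmmaaMM => mmxaaxmmaaaxSM   [M → a x S]
mmxaaxmmaaaxSM => mmxaaxmmaaaxxM   [S → x]
mmxaaxmmaaaxxM => mmxaaxmmaaaxxaa   [M → a a]

S => mSM => mmSMM => mmHMM => mmxMHMM => mmxaaHMM => mmxaaxMHMM => mmxaaxmHMM => mmxaaxmmaaMM => mmxaaxmmaaaxSM => mmxaaxmmaaaxxM => mmxaaxmmaaaxxaa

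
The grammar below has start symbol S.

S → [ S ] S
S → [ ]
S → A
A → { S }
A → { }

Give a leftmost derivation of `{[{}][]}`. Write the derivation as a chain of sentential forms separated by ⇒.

S ⇒ A   [S → A]
A ⇒ {S}   [A → { S }]
{S} ⇒ {[S]S}   [S → [ S ] S]
{[S]S} ⇒ {[A]S}   [S → A]
{[A]S} ⇒ {[{}]S}   [A → { }]
{[{}]S} ⇒ {[{}][]}   [S → [ ]]

S⇒A⇒{S}⇒{[S]S}⇒{[A]S}⇒{[{}]S}⇒{[{}][]}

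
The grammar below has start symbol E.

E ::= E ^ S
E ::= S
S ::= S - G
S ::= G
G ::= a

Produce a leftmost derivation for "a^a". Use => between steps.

E=>E^S=>S^S=>G^S=>a^S=>a^G=>a^a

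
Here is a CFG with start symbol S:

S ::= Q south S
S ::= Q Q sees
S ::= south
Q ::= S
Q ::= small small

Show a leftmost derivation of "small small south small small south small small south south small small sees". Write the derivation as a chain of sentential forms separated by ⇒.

S ⇒ Q Q sees ⇒ S Q sees ⇒ Q south S Q sees ⇒ small small south S Q sees ⇒ small small south Q south S Q sees ⇒ small small south small small south S Q sees ⇒ small small south small small south Q south S Q sees ⇒ small small south small small south small small south S Q sees ⇒ small small south small small south small small south south Q sees ⇒ small small south small small south small small south south small small sees

S ⇒ Q Q sees   [S ::= Q Q sees]
Q Q sees ⇒ S Q sees   [Q ::= S]
S Q sees ⇒ Q south S Q sees   [S ::= Q south S]
Q south S Q sees ⇒ small small south S Q sees   [Q ::= small small]
small small south S Q sees ⇒ small small south Q south S Q sees   [S ::= Q south S]
small small south Q south S Q sees ⇒ small small south small small south S Q sees   [Q ::= small small]
small small south small small south S Q sees ⇒ small small south small small south Q south S Q sees   [S ::= Q south S]
small small south small small south Q south S Q sees ⇒ small small south small small south small small south S Q sees   [Q ::= small small]
small small south small small south small small south S Q sees ⇒ small small south small small south small small south south Q sees   [S ::= south]
small small south small small south small small south south Q sees ⇒ small small south small small south small small south south small small sees   [Q ::= small small]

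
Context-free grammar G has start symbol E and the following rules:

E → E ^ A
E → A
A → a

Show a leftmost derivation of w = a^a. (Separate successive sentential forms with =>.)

E => E^A   [E → E ^ A]
E^A => A^A   [E → A]
A^A => a^A   [A → a]
a^A => a^a   [A → a]

E => E^A => A^A => a^A => a^a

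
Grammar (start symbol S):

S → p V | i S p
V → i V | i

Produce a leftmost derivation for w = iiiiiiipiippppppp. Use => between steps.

S => iSp   [S → i S p]
iSp => iiSpp   [S → i S p]
iiSpp => iiiSppp   [S → i S p]
iiiSppp => iiiiSpppp   [S → i S p]
iiiiSpppp => iiiiiSppppp   [S → i S p]
iiiiiSppppp => iiiiiiSpppppp   [S → i S p]
iiiiiiSpppppp => iiiiiiiSppppppp   [S → i S p]
iiiiiiiSppppppp => iiiiiiipVppppppp   [S → p V]
iiiiiiipVppppppp => iiiiiiipiVppppppp   [V → i V]
iiiiiiipiVppppppp => iiiiiiipiippppppp   [V → i]

S=>iSp=>iiSpp=>iiiSppp=>iiiiSpppp=>iiiiiSppppp=>iiiiiiSpppppp=>iiiiiiiSppppppp=>iiiiiiipVppppppp=>iiiiiiipiVppppppp=>iiiiiiipiippppppp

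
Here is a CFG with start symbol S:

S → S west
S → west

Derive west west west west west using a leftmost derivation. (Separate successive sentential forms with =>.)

S => S west => S west west => S west west west => S west west west west => west west west west west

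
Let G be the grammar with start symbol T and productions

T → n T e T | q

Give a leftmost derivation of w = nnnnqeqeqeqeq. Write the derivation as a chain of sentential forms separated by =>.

T => nTeT => nnTeTeT => nnnTeTeTeT => nnnnTeTeTeTeT => nnnnqeTeTeTeT => nnnnqeqeTeTeT => nnnnqeqeqeTeT => nnnnqeqeqeqeT => nnnnqeqeqeqeq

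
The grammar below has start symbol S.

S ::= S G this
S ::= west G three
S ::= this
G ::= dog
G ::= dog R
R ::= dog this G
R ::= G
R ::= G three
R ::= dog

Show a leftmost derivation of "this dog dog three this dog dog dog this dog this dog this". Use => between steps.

S => S G this => S G this G this => S G this G this G this => S G this G this G this G this => this G this G this G this G this => this dog R this G this G this G this => this dog G three this G this G this G this => this dog dog three this G this G this G this => this dog dog three this dog R this G this G this => this dog dog three this dog G this G this G this => this dog dog three this dog dog R this G this G this => this dog dog three this dog dog dog this G this G this => this dog dog three this dog dog dog this dog this G this => this dog dog three this dog dog dog this dog this dog this

S => S G this   [S ::= S G this]
S G this => S G this G this   [S ::= S G this]
S G this G this => S G this G this G this   [S ::= S G this]
S G this G this G this => S G this G this G this G this   [S ::= S G this]
S G this G this G this G this => this G this G this G this G this   [S ::= this]
this G this G this G this G this => this dog R this G this G this G this   [G ::= dog R]
this dog R this G this G this G this => this dog G three this G this G this G this   [R ::= G three]
this dog G three this G this G this G this => this dog dog three this G this G this G this   [G ::= dog]
this dog dog three this G this G this G this => this dog dog three this dog R this G this G this   [G ::= dog R]
this dog dog three this dog R this G this G this => this dog dog three this dog G this G this G this   [R ::= G]
this dog dog three this dog G this G this G this => this dog dog three this dog dog R this G this G this   [G ::= dog R]
this dog dog three this dog dog R this G this G this => this dog dog three this dog dog dog this G this G this   [R ::= dog]
this dog dog three this dog dog dog this G this G this => this dog dog three this dog dog dog this dog this G this   [G ::= dog]
this dog dog three this dog dog dog this dog this G this => this dog dog three this dog dog dog this dog this dog this   [G ::= dog]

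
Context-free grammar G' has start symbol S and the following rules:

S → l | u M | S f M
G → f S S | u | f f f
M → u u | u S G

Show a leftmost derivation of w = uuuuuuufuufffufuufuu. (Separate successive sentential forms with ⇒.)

S ⇒ SfM   [S → S f M]
SfM ⇒ SfMfM   [S → S f M]
SfMfM ⇒ uMfMfM   [S → u M]
uMfMfM ⇒ uuSGfMfM   [M → u S G]
uuSGfMfM ⇒ uuuMGfMfM   [S → u M]
uuuMGfMfM ⇒ uuuuSGGfMfM   [M → u S G]
uuuuSGGfMfM ⇒ uuuuSfMGGfMfM   [S → S f M]
uuuuSfMGGfMfM ⇒ uuuuuMfMGGfMfM   [S → u M]
uuuuuMfMGGfMfM ⇒ uuuuuuufMGGfMfM   [M → u u]
uuuuuuufMGGfMfM ⇒ uuuuuuufuuGGfMfM   [M → u u]
uuuuuuufuuGGfMfM ⇒ uuuuuuufuufffGfMfM   [G → f f f]
uuuuuuufuufffGfMfM ⇒ uuuuuuufuufffufMfM   [G → u]
uuuuuuufuufffufMfM ⇒ uuuuuuufuufffufuufM   [M → u u]
uuuuuuufuufffufuufM ⇒ uuuuuuufuufffufuufuu   [M → u u]

S ⇒ SfM ⇒ SfMfM ⇒ uMfMfM ⇒ uuSGfMfM ⇒ uuuMGfMfM ⇒ uuuuSGGfMfM ⇒ uuuuSfMGGfMfM ⇒ uuuuuMfMGGfMfM ⇒ uuuuuuufMGGfMfM ⇒ uuuuuuufuuGGfMfM ⇒ uuuuuuufuufffGfMfM ⇒ uuuuuuufuufffufMfM ⇒ uuuuuuufuufffufuufM ⇒ uuuuuuufuufffufuufuu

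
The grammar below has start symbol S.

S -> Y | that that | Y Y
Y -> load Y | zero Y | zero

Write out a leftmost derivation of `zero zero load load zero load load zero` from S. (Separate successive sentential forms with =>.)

S => Y   [S -> Y]
Y => zero Y   [Y -> zero Y]
zero Y => zero zero Y   [Y -> zero Y]
zero zero Y => zero zero load Y   [Y -> load Y]
zero zero load Y => zero zero load load Y   [Y -> load Y]
zero zero load load Y => zero zero load load zero Y   [Y -> zero Y]
zero zero load load zero Y => zero zero load load zero load Y   [Y -> load Y]
zero zero load load zero load Y => zero zero load load zero load load Y   [Y -> load Y]
zero zero load load zero load load Y => zero zero load load zero load load zero   [Y -> zero]

S => Y => zero Y => zero zero Y => zero zero load Y => zero zero load load Y => zero zero load load zero Y => zero zero load load zero load Y => zero zero load load zero load load Y => zero zero load load zero load load zero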